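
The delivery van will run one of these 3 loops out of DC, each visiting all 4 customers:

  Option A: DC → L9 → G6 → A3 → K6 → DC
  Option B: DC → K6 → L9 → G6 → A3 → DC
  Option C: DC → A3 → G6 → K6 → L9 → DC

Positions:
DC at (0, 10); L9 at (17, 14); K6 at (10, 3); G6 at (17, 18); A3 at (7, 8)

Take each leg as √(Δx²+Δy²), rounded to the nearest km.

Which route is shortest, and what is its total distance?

Option A: 17 + 4 + 14 + 6 + 12 = 53
Option B: 12 + 13 + 4 + 14 + 7 = 50
Option C: 7 + 14 + 17 + 13 + 17 = 68

Shortest is Option B, total 50 km.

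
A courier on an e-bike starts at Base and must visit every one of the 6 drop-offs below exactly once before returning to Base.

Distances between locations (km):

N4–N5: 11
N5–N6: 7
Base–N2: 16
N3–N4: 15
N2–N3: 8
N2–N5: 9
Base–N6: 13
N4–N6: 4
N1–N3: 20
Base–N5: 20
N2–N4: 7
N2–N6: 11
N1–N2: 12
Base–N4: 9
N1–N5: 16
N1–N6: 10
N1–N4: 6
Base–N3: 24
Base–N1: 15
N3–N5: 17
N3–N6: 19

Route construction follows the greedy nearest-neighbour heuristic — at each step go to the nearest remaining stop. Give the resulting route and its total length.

Total distance 72 km via the nearest-neighbour route Base → N4 → N6 → N5 → N2 → N3 → N1 → Base.

At Base the remaining stops are N4 9, N6 13, N1 15, N2 16, N5 20, N3 24; go to N4.
At N4 the remaining stops are N6 4, N1 6, N2 7, N5 11, N3 15; go to N6.
At N6 the remaining stops are N5 7, N1 10, N2 11, N3 19; go to N5.
At N5 the remaining stops are N2 9, N1 16, N3 17; go to N2.
At N2 the remaining stops are N3 8, N1 12; go to N3.
At N3 the remaining stops are N1 20; go to N1.
Return N1→Base: 15.
Total = 9 + 4 + 7 + 9 + 8 + 20 + 15 = 72.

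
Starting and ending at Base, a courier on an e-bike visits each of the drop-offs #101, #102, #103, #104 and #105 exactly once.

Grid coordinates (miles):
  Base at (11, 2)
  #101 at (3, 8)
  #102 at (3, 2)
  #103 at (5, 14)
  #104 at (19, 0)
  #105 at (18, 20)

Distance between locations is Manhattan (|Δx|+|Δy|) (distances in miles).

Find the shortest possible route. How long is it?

With 5 stops there are 5!/2 = 60 distinct round trips (a route and its reverse cost the same).
Base - #101 - #102 - #103 - #104 - #105 - Base: 14+6+14+28+21+25 = 108
Base - #101 - #102 - #103 - #105 - #104 - Base: 14+6+14+19+21+10 = 84
Base - #101 - #102 - #104 - #103 - #105 - Base: 14+6+18+28+19+25 = 110
Base - #101 - #102 - #104 - #105 - #103 - Base: 14+6+18+21+19+18 = 96
Base - #101 - #102 - #105 - #103 - #104 - Base: 14+6+33+19+28+10 = 110
Base - #101 - #102 - #105 - #104 - #103 - Base: 14+6+33+21+28+18 = 120
Base - #101 - #103 - #102 - #104 - #105 - Base: 14+8+14+18+21+25 = 100
Base - #101 - #103 - #102 - #105 - #104 - Base: 14+8+14+33+21+10 = 100
Base - #101 - #103 - #104 - #102 - #105 - Base: 14+8+28+18+33+25 = 126
Base - #101 - #103 - #104 - #105 - #102 - Base: 14+8+28+21+33+8 = 112
Base - #101 - #103 - #105 - #102 - #104 - Base: 14+8+19+33+18+10 = 102
Base - #101 - #103 - #105 - #104 - #102 - Base: 14+8+19+21+18+8 = 88
Base - #101 - #104 - #102 - #103 - #105 - Base: 14+24+18+14+19+25 = 114
Base - #101 - #104 - #102 - #105 - #103 - Base: 14+24+18+33+19+18 = 126
… (46 more)
Base - #102 - #101 - #103 - #105 - #104 - Base: 8+6+8+19+21+10 = 72  ← best
The minimum is 72.
One optimal route: Base → #102 → #101 → #103 → #105 → #104 → Base (or its reverse).

Minimum total distance: 72 miles.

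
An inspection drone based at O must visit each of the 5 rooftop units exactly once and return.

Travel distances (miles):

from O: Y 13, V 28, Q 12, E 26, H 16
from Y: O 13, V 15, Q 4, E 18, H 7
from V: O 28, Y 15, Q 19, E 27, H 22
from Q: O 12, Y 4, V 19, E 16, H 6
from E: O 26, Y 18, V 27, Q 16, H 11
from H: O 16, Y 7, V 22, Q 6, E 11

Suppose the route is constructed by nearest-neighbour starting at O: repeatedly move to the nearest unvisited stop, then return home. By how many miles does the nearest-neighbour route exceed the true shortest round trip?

5 miles longer than the optimal tour.

From O: Q=12, Y=13, H=16, E=26, V=28 → choose Q (12).
From Q: Y=4, H=6, E=16, V=19 → choose Y (4).
From Y: H=7, V=15, E=18 → choose H (7).
From H: E=11, V=22 → choose E (11).
From E: V=27 → choose V (27).
NN route O → Q → Y → H → E → V → O costs 89.
Optimal: O → Y → V → E → H → Q → O costs 84 (by enumerating all 60 distinct tours).
Excess = 89 − 84 = 5.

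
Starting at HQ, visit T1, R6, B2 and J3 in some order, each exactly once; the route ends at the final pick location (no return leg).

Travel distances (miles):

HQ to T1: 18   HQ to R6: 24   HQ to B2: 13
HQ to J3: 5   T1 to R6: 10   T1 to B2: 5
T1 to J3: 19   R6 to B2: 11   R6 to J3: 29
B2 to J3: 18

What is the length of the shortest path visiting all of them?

Shortest open route: 38 miles.

There are 4! = 24 possible orderings.
HQ→T1→R6→B2→J3: 18+10+11+18 = 57
HQ→T1→R6→J3→B2: 18+10+29+18 = 75
HQ→T1→B2→R6→J3: 18+5+11+29 = 63
HQ→T1→B2→J3→R6: 18+5+18+29 = 70
HQ→T1→J3→R6→B2: 18+19+29+11 = 77
HQ→T1→J3→B2→R6: 18+19+18+11 = 66
HQ→R6→T1→B2→J3: 24+10+5+18 = 57
HQ→R6→T1→J3→B2: 24+10+19+18 = 71
HQ→R6→B2→T1→J3: 24+11+5+19 = 59
HQ→R6→B2→J3→T1: 24+11+18+19 = 72
HQ→R6→J3→T1→B2: 24+29+19+5 = 77
HQ→R6→J3→B2→T1: 24+29+18+5 = 76
HQ→B2→T1→R6→J3: 13+5+10+29 = 57
HQ→B2→T1→J3→R6: 13+5+19+29 = 66
… (10 more)
HQ→J3→B2→T1→R6: 5+18+5+10 = 38  ← best
The minimum is 38.
One shortest path: HQ → J3 → B2 → T1 → R6.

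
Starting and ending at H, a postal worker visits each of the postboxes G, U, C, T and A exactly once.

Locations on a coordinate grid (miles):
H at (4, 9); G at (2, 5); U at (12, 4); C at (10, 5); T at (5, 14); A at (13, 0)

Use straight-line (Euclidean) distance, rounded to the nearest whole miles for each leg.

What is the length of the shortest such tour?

Minimum total distance: 37 miles.

H → G → U → C → T → A → H: 4+10+2+10+16+13 = 55
H → G → U → C → A → T → H: 4+10+2+6+16+5 = 43
H → G → U → T → C → A → H: 4+10+12+10+6+13 = 55
H → G → U → T → A → C → H: 4+10+12+16+6+7 = 55
H → G → U → A → C → T → H: 4+10+4+6+10+5 = 39
H → G → U → A → T → C → H: 4+10+4+16+10+7 = 51
H → G → C → U → T → A → H: 4+8+2+12+16+13 = 55
H → G → C → U → A → T → H: 4+8+2+4+16+5 = 39
H → G → C → T → U → A → H: 4+8+10+12+4+13 = 51
H → G → C → T → A → U → H: 4+8+10+16+4+9 = 51
H → G → C → A → U → T → H: 4+8+6+4+12+5 = 39
H → G → C → A → T → U → H: 4+8+6+16+12+9 = 55
H → G → T → U → C → A → H: 4+9+12+2+6+13 = 46
H → G → T → U → A → C → H: 4+9+12+4+6+7 = 42
… (46 more)
H → G → A → U → C → T → H: 4+12+4+2+10+5 = 37  ← best
The minimum is 37.
One optimal route: H → G → A → U → C → T → H (or its reverse).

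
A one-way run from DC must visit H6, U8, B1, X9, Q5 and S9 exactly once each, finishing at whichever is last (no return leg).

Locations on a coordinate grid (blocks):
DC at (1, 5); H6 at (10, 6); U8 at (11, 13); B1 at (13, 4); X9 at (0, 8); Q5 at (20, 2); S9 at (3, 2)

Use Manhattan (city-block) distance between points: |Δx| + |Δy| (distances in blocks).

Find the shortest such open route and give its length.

There are 6! = 720 possible orderings.
DC → H6 → U8 → B1 → X9 → Q5 → S9: 10+8+11+17+26+17 = 89
DC → H6 → U8 → B1 → X9 → S9 → Q5: 10+8+11+17+9+17 = 72
DC → H6 → U8 → B1 → Q5 → X9 → S9: 10+8+11+9+26+9 = 73
DC → H6 → U8 → B1 → Q5 → S9 → X9: 10+8+11+9+17+9 = 64
DC → H6 → U8 → B1 → S9 → X9 → Q5: 10+8+11+12+9+26 = 76
DC → H6 → U8 → B1 → S9 → Q5 → X9: 10+8+11+12+17+26 = 84
DC → H6 → U8 → X9 → B1 → Q5 → S9: 10+8+16+17+9+17 = 77
DC → H6 → U8 → X9 → B1 → S9 → Q5: 10+8+16+17+12+17 = 80
… (712 more)
DC → X9 → S9 → H6 → U8 → B1 → Q5: 4+9+11+8+11+9 = 52  ← best
The minimum is 52.
One shortest path: DC → X9 → S9 → H6 → U8 → B1 → Q5.

Shortest open route: 52 blocks.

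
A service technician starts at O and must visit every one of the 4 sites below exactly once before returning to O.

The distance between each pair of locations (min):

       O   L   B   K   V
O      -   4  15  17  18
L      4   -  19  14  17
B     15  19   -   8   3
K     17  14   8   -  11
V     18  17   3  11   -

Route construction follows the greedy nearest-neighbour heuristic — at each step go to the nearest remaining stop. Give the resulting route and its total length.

O → [L:4 / B:15 / K:17 / V:18] → L (4)
L → [K:14 / V:17 / B:19] → K (14)
K → [B:8 / V:11] → B (8)
B → [V:3] → V (3)
Return V→O: 18.
Total = 4 + 14 + 8 + 3 + 18 = 47.

Total distance 47 min via the nearest-neighbour route O → L → K → B → V → O.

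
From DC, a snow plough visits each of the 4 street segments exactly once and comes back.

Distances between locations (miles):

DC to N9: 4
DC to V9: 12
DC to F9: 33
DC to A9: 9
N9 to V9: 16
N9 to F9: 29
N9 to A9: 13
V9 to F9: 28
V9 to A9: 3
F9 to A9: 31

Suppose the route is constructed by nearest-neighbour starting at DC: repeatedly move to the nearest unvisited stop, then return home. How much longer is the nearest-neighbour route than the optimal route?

8 miles longer than the optimal tour.

From DC: N9=4, A9=9, V9=12, F9=33 → choose N9 (4).
From N9: A9=13, V9=16, F9=29 → choose A9 (13).
From A9: V9=3, F9=31 → choose V9 (3).
From V9: F9=28 → choose F9 (28).
NN route DC → N9 → A9 → V9 → F9 → DC costs 81.
Optimal: DC → N9 → F9 → V9 → A9 → DC costs 73 (by enumerating all 12 distinct tours).
Excess = 81 − 73 = 8.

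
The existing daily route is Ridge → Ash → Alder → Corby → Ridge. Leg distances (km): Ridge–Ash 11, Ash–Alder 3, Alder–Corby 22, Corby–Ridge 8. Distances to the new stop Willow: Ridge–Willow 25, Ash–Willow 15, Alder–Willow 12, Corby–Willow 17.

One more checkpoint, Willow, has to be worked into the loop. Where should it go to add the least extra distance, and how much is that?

Insertion cost between consecutive stops i–j is d(i,Willow) + d(Willow,j) − d(i,j):
  between Ridge and Ash: 25 + 15 − 11 = 29
  between Ash and Alder: 15 + 12 − 3 = 24
  between Alder and Corby: 12 + 17 − 22 = 7
  between Corby and Ridge: 17 + 25 − 8 = 34
Cheapest insertion is between Alder and Corby, adding 7.
New total = 44 + 7 = 51.

Adding 7 km by placing Willow on the Alder–Corby leg.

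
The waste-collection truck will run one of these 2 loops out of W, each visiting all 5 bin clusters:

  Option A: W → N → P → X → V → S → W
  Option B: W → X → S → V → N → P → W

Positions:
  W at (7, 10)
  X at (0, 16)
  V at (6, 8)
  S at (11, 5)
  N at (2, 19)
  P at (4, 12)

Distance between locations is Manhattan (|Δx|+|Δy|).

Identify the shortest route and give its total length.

Shortest is Option A, total 62.

Option A: 14 + 9 + 8 + 14 + 8 + 9 = 62
Option B: 13 + 22 + 8 + 15 + 9 + 5 = 72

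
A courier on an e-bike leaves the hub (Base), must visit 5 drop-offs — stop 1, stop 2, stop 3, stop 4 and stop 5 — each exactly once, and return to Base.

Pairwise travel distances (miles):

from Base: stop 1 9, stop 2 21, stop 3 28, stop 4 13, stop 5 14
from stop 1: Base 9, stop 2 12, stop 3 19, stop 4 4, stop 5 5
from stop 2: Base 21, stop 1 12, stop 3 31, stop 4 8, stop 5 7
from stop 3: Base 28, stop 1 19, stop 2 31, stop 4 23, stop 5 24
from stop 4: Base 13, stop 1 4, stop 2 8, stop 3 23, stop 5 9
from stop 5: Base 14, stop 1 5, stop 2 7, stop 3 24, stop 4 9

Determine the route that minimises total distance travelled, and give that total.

Shortest round trip = 80 miles.

Base - stop 1 - stop 2 - stop 3 - stop 4 - stop 5 - Base: 9+12+31+23+9+14 = 98
Base - stop 1 - stop 2 - stop 3 - stop 5 - stop 4 - Base: 9+12+31+24+9+13 = 98
Base - stop 1 - stop 2 - stop 4 - stop 3 - stop 5 - Base: 9+12+8+23+24+14 = 90
Base - stop 1 - stop 2 - stop 4 - stop 5 - stop 3 - Base: 9+12+8+9+24+28 = 90
Base - stop 1 - stop 2 - stop 5 - stop 3 - stop 4 - Base: 9+12+7+24+23+13 = 88
Base - stop 1 - stop 2 - stop 5 - stop 4 - stop 3 - Base: 9+12+7+9+23+28 = 88
Base - stop 1 - stop 3 - stop 2 - stop 4 - stop 5 - Base: 9+19+31+8+9+14 = 90
Base - stop 1 - stop 3 - stop 2 - stop 5 - stop 4 - Base: 9+19+31+7+9+13 = 88
Base - stop 1 - stop 3 - stop 4 - stop 2 - stop 5 - Base: 9+19+23+8+7+14 = 80
Base - stop 1 - stop 3 - stop 4 - stop 5 - stop 2 - Base: 9+19+23+9+7+21 = 88
Base - stop 1 - stop 3 - stop 5 - stop 2 - stop 4 - Base: 9+19+24+7+8+13 = 80
Base - stop 1 - stop 3 - stop 5 - stop 4 - stop 2 - Base: 9+19+24+9+8+21 = 90
Base - stop 1 - stop 4 - stop 2 - stop 3 - stop 5 - Base: 9+4+8+31+24+14 = 90
Base - stop 1 - stop 4 - stop 2 - stop 5 - stop 3 - Base: 9+4+8+7+24+28 = 80
… (46 more)
The minimum is 80.
One optimal route: Base → stop 1 → stop 3 → stop 4 → stop 2 → stop 5 → Base (or its reverse).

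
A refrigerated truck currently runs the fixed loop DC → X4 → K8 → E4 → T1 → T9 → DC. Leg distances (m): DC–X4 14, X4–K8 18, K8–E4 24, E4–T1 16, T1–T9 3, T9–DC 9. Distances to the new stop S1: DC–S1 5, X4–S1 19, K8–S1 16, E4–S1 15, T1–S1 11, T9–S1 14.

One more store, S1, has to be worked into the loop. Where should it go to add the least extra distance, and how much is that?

Minimum extra distance: 7 m, inserting S1 between K8 and E4.

Insertion cost between consecutive stops i–j is d(i,S1) + d(S1,j) − d(i,j):
  between DC and X4: 5 + 19 − 14 = 10
  between X4 and K8: 19 + 16 − 18 = 17
  between K8 and E4: 16 + 15 − 24 = 7
  between E4 and T1: 15 + 11 − 16 = 10
  between T1 and T9: 11 + 14 − 3 = 22
  between T9 and DC: 14 + 5 − 9 = 10
Cheapest insertion is between K8 and E4, adding 7.
New total = 84 + 7 = 91.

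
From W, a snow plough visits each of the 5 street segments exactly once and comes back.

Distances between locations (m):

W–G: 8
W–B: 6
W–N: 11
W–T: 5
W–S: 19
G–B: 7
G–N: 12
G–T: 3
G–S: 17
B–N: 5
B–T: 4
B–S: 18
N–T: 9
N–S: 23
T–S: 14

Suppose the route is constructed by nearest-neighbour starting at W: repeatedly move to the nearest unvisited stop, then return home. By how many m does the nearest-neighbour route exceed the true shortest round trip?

W: T=5, B=6, G=8, N=11, S=19 ⇒ T
T: G=3, B=4, N=9, S=14 ⇒ G
G: B=7, N=12, S=17 ⇒ B
B: N=5, S=18 ⇒ N
N: S=23 ⇒ S
NN route W → T → G → B → N → S → W costs 62.
Optimal: W → G → T → S → B → N → W costs 59 (by enumerating all 60 distinct tours).
Excess = 62 − 59 = 3.

The nearest-neighbour route is 3 m longer than optimal.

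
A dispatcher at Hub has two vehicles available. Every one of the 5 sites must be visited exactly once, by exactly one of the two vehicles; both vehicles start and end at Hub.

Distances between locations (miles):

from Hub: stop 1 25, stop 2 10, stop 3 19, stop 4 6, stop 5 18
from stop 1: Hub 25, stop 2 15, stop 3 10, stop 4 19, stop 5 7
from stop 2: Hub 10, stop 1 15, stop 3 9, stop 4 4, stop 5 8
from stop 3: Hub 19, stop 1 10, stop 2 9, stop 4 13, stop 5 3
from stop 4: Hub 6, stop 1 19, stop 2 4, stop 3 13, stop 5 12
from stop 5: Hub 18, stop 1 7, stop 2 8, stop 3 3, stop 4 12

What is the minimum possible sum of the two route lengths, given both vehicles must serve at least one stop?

66 miles — the smallest possible combined total.

Check every non-empty split of the stops between the two vehicles; for each half take its own optimal tour:
  {stop 1} + {stop 2, stop 3, stop 4, stop 5}: 50 + 40 = 90
  {stop 2} + {stop 1, stop 3, stop 4, stop 5}: 20 + 54 = 74
  {stop 1, stop 2} + {stop 3, stop 4, stop 5}: 50 + 40 = 90
  {stop 3} + {stop 1, stop 2, stop 4, stop 5}: 38 + 50 = 88
  {stop 1, stop 3} + {stop 2, stop 4, stop 5}: 54 + 36 = 90
  {stop 2, stop 3} + {stop 1, stop 4, stop 5}: 38 + 50 = 88
  … (15 splits in total)
  {stop 4} + {stop 1, stop 2, stop 3, stop 5}: 12 + 54 = 66  ← best
Best: vehicle 1 Hub → stop 4 → Hub = 12; vehicle 2 Hub → stop 1 → stop 5 → stop 3 → stop 2 → Hub = 54; combined 66.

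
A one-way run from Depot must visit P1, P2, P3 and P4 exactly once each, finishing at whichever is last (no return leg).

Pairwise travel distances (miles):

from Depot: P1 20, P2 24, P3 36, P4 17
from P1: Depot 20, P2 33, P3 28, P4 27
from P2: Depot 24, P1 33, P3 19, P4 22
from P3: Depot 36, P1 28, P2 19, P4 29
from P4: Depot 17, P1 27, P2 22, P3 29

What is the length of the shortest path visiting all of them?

There are 4! = 24 possible orderings.
Depot→P1→P2→P3→P4: 20+33+19+29 = 101
Depot→P1→P2→P4→P3: 20+33+22+29 = 104
Depot→P1→P3→P2→P4: 20+28+19+22 = 89
Depot→P1→P3→P4→P2: 20+28+29+22 = 99
Depot→P1→P4→P2→P3: 20+27+22+19 = 88
Depot→P1→P4→P3→P2: 20+27+29+19 = 95
Depot→P2→P1→P3→P4: 24+33+28+29 = 114
Depot→P2→P1→P4→P3: 24+33+27+29 = 113
Depot→P2→P3→P1→P4: 24+19+28+27 = 98
Depot→P2→P3→P4→P1: 24+19+29+27 = 99
Depot→P2→P4→P1→P3: 24+22+27+28 = 101
Depot→P2→P4→P3→P1: 24+22+29+28 = 103
Depot→P3→P1→P2→P4: 36+28+33+22 = 119
Depot→P3→P1→P4→P2: 36+28+27+22 = 113
… (10 more)
Depot→P4→P2→P3→P1: 17+22+19+28 = 86  ← best
The minimum is 86.
One shortest path: Depot → P4 → P2 → P3 → P1.

Minimum one-way distance = 86 miles.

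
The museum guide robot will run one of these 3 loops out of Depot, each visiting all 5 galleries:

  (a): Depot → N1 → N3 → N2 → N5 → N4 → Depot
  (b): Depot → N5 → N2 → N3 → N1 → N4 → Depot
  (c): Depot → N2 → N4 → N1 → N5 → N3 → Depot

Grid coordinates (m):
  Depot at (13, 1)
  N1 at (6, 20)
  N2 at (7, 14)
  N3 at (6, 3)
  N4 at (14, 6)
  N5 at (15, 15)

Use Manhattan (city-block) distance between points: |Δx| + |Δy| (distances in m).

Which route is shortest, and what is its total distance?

(a): 26 + 17 + 12 + 9 + 10 + 6 = 80
(b): 16 + 9 + 12 + 17 + 22 + 6 = 82
(c): 19 + 15 + 22 + 14 + 21 + 9 = 100

Shortest is (a), total 80 m.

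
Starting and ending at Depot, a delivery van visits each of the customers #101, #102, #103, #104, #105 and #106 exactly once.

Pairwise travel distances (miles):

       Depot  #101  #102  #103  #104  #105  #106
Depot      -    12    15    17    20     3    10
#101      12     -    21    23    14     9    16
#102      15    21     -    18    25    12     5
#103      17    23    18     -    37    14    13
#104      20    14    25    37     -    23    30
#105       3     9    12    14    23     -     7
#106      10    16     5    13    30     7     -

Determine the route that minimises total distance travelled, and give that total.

86 miles — the shortest possible round trip.

With 6 stops there are 6!/2 = 360 distinct round trips (a route and its reverse cost the same).
Depot - #101 - #102 - #103 - #104 - #105 - #106 - Depot: 12+21+18+37+23+7+10 = 128
Depot - #101 - #102 - #103 - #104 - #106 - #105 - Depot: 12+21+18+37+30+7+3 = 128
Depot - #101 - #102 - #103 - #105 - #104 - #106 - Depot: 12+21+18+14+23+30+10 = 128
Depot - #101 - #102 - #103 - #105 - #106 - #104 - Depot: 12+21+18+14+7+30+20 = 122
Depot - #101 - #102 - #103 - #106 - #104 - #105 - Depot: 12+21+18+13+30+23+3 = 120
Depot - #101 - #102 - #103 - #106 - #105 - #104 - Depot: 12+21+18+13+7+23+20 = 114
Depot - #101 - #102 - #104 - #103 - #105 - #106 - Depot: 12+21+25+37+14+7+10 = 126
Depot - #101 - #102 - #104 - #103 - #106 - #105 - Depot: 12+21+25+37+13+7+3 = 118
… (352 more)
Depot - #101 - #104 - #102 - #106 - #103 - #105 - Depot: 12+14+25+5+13+14+3 = 86  ← best
The minimum is 86.
One optimal route: Depot → #101 → #104 → #102 → #106 → #103 → #105 → Depot (or its reverse).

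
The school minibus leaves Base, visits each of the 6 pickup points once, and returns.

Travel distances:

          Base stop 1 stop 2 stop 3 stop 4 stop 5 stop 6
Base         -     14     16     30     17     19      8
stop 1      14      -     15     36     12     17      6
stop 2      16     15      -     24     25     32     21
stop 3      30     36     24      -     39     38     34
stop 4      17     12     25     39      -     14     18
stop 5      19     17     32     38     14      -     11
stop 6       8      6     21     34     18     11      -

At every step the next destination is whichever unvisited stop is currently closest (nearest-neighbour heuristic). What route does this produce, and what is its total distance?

Base → [stop 6:8 / stop 1:14 / stop 2:16 / stop 4:17 / stop 5:19 / stop 3:30] → stop 6 (8)
stop 6 → [stop 1:6 / stop 5:11 / stop 4:18 / stop 2:21 / stop 3:34] → stop 1 (6)
stop 1 → [stop 4:12 / stop 2:15 / stop 5:17 / stop 3:36] → stop 4 (12)
stop 4 → [stop 5:14 / stop 2:25 / stop 3:39] → stop 5 (14)
stop 5 → [stop 2:32 / stop 3:38] → stop 2 (32)
stop 2 → [stop 3:24] → stop 3 (24)
Return stop 3→Base: 30.
Total = 8 + 6 + 12 + 14 + 32 + 24 + 30 = 126.

Nearest-neighbour total = 126; route Base → stop 6 → stop 1 → stop 4 → stop 5 → stop 2 → stop 3 → Base.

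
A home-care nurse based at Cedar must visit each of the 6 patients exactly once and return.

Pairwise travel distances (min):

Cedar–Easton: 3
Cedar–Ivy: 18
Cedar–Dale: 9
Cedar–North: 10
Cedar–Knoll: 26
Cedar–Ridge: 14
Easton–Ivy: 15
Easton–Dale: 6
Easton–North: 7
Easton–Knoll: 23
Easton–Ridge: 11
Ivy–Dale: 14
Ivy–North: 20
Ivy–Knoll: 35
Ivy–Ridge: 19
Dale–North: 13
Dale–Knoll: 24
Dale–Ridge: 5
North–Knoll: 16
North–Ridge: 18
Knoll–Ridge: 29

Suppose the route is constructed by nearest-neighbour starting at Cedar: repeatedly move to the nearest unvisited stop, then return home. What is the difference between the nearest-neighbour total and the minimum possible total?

Cedar: Easton=3, Dale=9, North=10, Ridge=14, Ivy=18, Knoll=26 ⇒ Easton
Easton: Dale=6, North=7, Ridge=11, Ivy=15, Knoll=23 ⇒ Dale
Dale: Ridge=5, North=13, Ivy=14, Knoll=24 ⇒ Ridge
Ridge: North=18, Ivy=19, Knoll=29 ⇒ North
North: Knoll=16, Ivy=20 ⇒ Knoll
Knoll: Ivy=35 ⇒ Ivy
NN route Cedar → Easton → Dale → Ridge → North → Knoll → Ivy → Cedar costs 101.
Optimal: Cedar → Easton → Ivy → Dale → Ridge → Knoll → North → Cedar costs 92 (by enumerating all 360 distinct tours).
Excess = 101 − 92 = 9.

The nearest-neighbour route is 9 min longer than optimal.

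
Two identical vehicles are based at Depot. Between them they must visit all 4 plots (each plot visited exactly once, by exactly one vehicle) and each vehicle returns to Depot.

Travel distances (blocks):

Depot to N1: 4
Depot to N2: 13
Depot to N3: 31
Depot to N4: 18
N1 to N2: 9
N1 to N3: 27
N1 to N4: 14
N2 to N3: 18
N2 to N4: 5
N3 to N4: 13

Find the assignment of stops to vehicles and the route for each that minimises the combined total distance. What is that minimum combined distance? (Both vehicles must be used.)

Try each way of splitting the stops between the two vehicles (each non-empty) and, for each split, find the best tour for each vehicle:
  {N1} + {N2, N3, N4}: 8 + 62 = 70
  {N2} + {N1, N3, N4}: 26 + 62 = 88
  {N1, N2} + {N3, N4}: 26 + 62 = 88
  {N3} + {N1, N2, N4}: 62 + 36 = 98
  {N1, N3} + {N2, N4}: 62 + 36 = 98
  {N2, N3} + {N1, N4}: 62 + 36 = 98
  … (7 splits in total)
Best: vehicle 1 Depot → N1 → Depot = 8; vehicle 2 Depot → N2 → N3 → N4 → Depot = 62; combined 70.

70 blocks — the smallest possible combined total.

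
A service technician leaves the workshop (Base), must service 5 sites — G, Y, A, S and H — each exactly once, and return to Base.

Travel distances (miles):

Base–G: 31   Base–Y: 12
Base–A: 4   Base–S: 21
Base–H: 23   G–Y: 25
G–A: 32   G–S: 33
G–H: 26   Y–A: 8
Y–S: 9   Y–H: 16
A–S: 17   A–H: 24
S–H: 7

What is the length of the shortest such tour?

Minimum total distance: 85 miles.

There are 60 distinct closed tours to check (reversals are equivalent).
Base - G - Y - A - S - H - Base: 31+25+8+17+7+23 = 111
Base - G - Y - A - H - S - Base: 31+25+8+24+7+21 = 116
Base - G - Y - S - A - H - Base: 31+25+9+17+24+23 = 129
Base - G - Y - S - H - A - Base: 31+25+9+7+24+4 = 100
Base - G - Y - H - A - S - Base: 31+25+16+24+17+21 = 134
Base - G - Y - H - S - A - Base: 31+25+16+7+17+4 = 100
Base - G - A - Y - S - H - Base: 31+32+8+9+7+23 = 110
Base - G - A - Y - H - S - Base: 31+32+8+16+7+21 = 115
Base - G - A - S - Y - H - Base: 31+32+17+9+16+23 = 128
Base - G - A - S - H - Y - Base: 31+32+17+7+16+12 = 115
Base - G - A - H - Y - S - Base: 31+32+24+16+9+21 = 133
Base - G - A - H - S - Y - Base: 31+32+24+7+9+12 = 115
Base - G - S - Y - A - H - Base: 31+33+9+8+24+23 = 128
Base - G - S - Y - H - A - Base: 31+33+9+16+24+4 = 117
… (46 more)
Base - G - H - S - Y - A - Base: 31+26+7+9+8+4 = 85  ← best
The minimum is 85.
One optimal route: Base → G → H → S → Y → A → Base (or its reverse).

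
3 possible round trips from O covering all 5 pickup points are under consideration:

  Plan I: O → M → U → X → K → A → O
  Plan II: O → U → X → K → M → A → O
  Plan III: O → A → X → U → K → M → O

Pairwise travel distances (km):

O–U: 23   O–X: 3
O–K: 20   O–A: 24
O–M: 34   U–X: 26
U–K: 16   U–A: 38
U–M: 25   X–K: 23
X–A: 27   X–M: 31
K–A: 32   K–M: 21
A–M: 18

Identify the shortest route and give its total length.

135 km — Plan II is the shortest.

Plan I: 34 + 25 + 26 + 23 + 32 + 24 = 164
Plan II: 23 + 26 + 23 + 21 + 18 + 24 = 135
Plan III: 24 + 27 + 26 + 16 + 21 + 34 = 148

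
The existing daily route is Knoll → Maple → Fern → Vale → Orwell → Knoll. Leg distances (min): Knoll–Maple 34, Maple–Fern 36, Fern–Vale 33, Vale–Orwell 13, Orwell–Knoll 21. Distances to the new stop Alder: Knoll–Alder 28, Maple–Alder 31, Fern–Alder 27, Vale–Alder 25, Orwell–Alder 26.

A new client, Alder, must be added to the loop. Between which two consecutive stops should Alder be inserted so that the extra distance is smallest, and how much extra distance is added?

Insertion cost between consecutive stops i–j is d(i,Alder) + d(Alder,j) − d(i,j):
  between Knoll and Maple: 28 + 31 − 34 = 25
  between Maple and Fern: 31 + 27 − 36 = 22
  between Fern and Vale: 27 + 25 − 33 = 19
  between Vale and Orwell: 25 + 26 − 13 = 38
  between Orwell and Knoll: 26 + 28 − 21 = 33
Cheapest insertion is between Fern and Vale, adding 19.
New total = 137 + 19 = 156.

Minimum extra distance: 19 min, inserting Alder between Fern and Vale.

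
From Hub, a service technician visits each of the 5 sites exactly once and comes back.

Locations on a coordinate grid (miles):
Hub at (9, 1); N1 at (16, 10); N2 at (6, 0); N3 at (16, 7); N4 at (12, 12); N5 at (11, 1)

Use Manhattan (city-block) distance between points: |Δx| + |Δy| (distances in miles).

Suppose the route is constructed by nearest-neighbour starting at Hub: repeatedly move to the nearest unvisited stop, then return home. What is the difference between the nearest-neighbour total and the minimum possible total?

Hub: N5=2, N2=4, N3=13, N4=14, N1=16 ⇒ N5
N5: N2=6, N3=11, N4=12, N1=14 ⇒ N2
N2: N3=17, N4=18, N1=20 ⇒ N3
N3: N1=3, N4=9 ⇒ N1
N1: N4=6 ⇒ N4
NN route Hub → N5 → N2 → N3 → N1 → N4 → Hub costs 48.
Optimal: Hub → N2 → N3 → N1 → N4 → N5 → Hub costs 44 (by enumerating all 60 distinct tours).
Excess = 48 − 44 = 4.

4 miles longer than the optimal tour.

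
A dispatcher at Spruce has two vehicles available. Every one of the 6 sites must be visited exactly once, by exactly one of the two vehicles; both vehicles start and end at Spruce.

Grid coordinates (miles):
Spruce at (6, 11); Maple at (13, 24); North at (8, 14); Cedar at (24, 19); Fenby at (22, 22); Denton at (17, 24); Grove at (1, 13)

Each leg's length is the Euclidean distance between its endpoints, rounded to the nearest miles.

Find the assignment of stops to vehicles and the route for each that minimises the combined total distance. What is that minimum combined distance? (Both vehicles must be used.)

Try each way of splitting the stops between the two vehicles (each non-empty) and, for each split, find the best tour for each vehicle:
  {Maple} + {North, Cedar, Fenby, Denton, Grove}: 30 + 54 = 84
  {North} + {Maple, Cedar, Fenby, Denton, Grove}: 8 + 54 = 62
  {Maple, North} + {Cedar, Fenby, Denton, Grove}: 30 + 53 = 83
  {Cedar} + {Maple, North, Fenby, Denton, Grove}: 40 + 50 = 90
  {Maple, Cedar} + {North, Fenby, Denton, Grove}: 47 + 49 = 96
  {North, Cedar} + {Maple, Fenby, Denton, Grove}: 41 + 49 = 90
  … (31 splits in total)
  {Maple, North, Cedar, Fenby, Denton} + {Grove}: 48 + 10 = 58  ← best
Best: vehicle 1 Spruce → North → Maple → Denton → Fenby → Cedar → Spruce = 48; vehicle 2 Spruce → Grove → Spruce = 10; combined 58.

Minimum combined distance: 58 miles.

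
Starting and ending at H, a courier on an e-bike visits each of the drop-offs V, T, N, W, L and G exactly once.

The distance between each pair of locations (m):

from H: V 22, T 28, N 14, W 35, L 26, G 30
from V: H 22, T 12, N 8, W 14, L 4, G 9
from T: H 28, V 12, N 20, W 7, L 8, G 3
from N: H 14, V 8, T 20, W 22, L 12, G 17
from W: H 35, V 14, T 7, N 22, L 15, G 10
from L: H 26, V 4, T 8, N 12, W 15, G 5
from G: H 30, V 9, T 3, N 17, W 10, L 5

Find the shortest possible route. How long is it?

Shortest round trip = 76 m.

There are 360 distinct closed tours to check (reversals are equivalent).
H-V-T-N-W-L-G-H: 22+12+20+22+15+5+30 = 126
H-V-T-N-W-G-L-H: 22+12+20+22+10+5+26 = 117
H-V-T-N-L-W-G-H: 22+12+20+12+15+10+30 = 121
H-V-T-N-L-G-W-H: 22+12+20+12+5+10+35 = 116
H-V-T-N-G-W-L-H: 22+12+20+17+10+15+26 = 122
H-V-T-N-G-L-W-H: 22+12+20+17+5+15+35 = 126
H-V-T-W-N-L-G-H: 22+12+7+22+12+5+30 = 110
H-V-T-W-N-G-L-H: 22+12+7+22+17+5+26 = 111
… (352 more)
H-T-W-G-L-V-N-H: 28+7+10+5+4+8+14 = 76  ← best
The minimum is 76.
One optimal route: H → T → W → G → L → V → N → H (or its reverse).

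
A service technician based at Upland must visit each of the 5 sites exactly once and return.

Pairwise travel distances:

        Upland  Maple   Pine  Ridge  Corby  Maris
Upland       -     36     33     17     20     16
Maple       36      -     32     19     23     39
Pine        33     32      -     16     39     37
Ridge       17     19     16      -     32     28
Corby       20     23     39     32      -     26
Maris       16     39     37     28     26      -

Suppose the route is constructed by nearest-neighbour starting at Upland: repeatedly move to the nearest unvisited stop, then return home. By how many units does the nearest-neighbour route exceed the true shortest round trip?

Upland: Maris=16, Ridge=17, Corby=20, Pine=33, Maple=36 ⇒ Maris
Maris: Corby=26, Ridge=28, Pine=37, Maple=39 ⇒ Corby
Corby: Maple=23, Ridge=32, Pine=39 ⇒ Maple
Maple: Ridge=19, Pine=32 ⇒ Ridge
Ridge: Pine=16 ⇒ Pine
NN route Upland → Maris → Corby → Maple → Ridge → Pine → Upland costs 133.
Optimal: Upland → Ridge → Pine → Maple → Corby → Maris → Upland costs 130 (by enumerating all 60 distinct tours).
Excess = 133 − 130 = 3.

Excess over optimum: 3.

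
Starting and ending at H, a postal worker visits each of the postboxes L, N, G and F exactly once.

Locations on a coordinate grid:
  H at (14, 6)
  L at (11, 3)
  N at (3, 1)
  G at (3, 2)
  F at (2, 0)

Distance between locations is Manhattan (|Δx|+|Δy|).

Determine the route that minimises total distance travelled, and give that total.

Minimum total distance: 36.

With 4 stops there are 4!/2 = 12 distinct round trips (a route and its reverse cost the same).
H-L-N-G-F-H: 6+10+1+3+18 = 38
H-L-N-F-G-H: 6+10+2+3+15 = 36
H-L-G-N-F-H: 6+9+1+2+18 = 36
H-L-G-F-N-H: 6+9+3+2+16 = 36
H-L-F-N-G-H: 6+12+2+1+15 = 36
H-L-F-G-N-H: 6+12+3+1+16 = 38
H-N-L-G-F-H: 16+10+9+3+18 = 56
H-N-L-F-G-H: 16+10+12+3+15 = 56
H-N-G-L-F-H: 16+1+9+12+18 = 56
H-N-F-L-G-H: 16+2+12+9+15 = 54
H-G-L-N-F-H: 15+9+10+2+18 = 54
H-G-N-L-F-H: 15+1+10+12+18 = 56
The minimum is 36.
One optimal route: H → L → N → F → G → H (or its reverse).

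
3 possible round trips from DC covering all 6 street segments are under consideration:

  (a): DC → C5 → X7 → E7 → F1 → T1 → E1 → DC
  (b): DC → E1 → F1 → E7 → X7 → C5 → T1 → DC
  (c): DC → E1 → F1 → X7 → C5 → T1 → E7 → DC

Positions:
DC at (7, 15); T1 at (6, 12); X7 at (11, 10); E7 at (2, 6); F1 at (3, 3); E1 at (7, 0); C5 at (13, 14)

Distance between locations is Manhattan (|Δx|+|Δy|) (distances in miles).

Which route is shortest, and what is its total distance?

(a): 7 + 6 + 13 + 4 + 12 + 13 + 15 = 70
(b): 15 + 7 + 4 + 13 + 6 + 9 + 4 = 58
(c): 15 + 7 + 15 + 6 + 9 + 10 + 14 = 76

58 miles — (b) is the shortest.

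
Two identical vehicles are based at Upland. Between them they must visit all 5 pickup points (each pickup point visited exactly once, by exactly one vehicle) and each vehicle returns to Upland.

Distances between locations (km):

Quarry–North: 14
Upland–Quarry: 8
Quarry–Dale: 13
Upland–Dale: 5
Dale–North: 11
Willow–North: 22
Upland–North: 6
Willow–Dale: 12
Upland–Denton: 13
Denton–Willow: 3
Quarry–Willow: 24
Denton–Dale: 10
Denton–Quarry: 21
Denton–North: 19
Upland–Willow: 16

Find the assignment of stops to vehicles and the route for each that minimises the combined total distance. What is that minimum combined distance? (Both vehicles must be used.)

Check every non-empty split of the stops between the two vehicles; for each half take its own optimal tour:
  {Denton} + {Quarry, Willow, Dale, North}: 26 + 61 = 87
  {Quarry} + {Denton, Willow, Dale, North}: 16 + 45 = 61
  {Denton, Quarry} + {Willow, Dale, North}: 42 + 45 = 87
  {Willow} + {Denton, Quarry, Dale, North}: 32 + 56 = 88
  {Denton, Willow} + {Quarry, Dale, North}: 32 + 38 = 70
  {Quarry, Willow} + {Denton, Dale, North}: 48 + 40 = 88
  … (15 splits in total)
Best: vehicle 1 Upland → Quarry → Upland = 16; vehicle 2 Upland → Denton → Willow → Dale → North → Upland = 45; combined 61.

61 km — the smallest possible combined total.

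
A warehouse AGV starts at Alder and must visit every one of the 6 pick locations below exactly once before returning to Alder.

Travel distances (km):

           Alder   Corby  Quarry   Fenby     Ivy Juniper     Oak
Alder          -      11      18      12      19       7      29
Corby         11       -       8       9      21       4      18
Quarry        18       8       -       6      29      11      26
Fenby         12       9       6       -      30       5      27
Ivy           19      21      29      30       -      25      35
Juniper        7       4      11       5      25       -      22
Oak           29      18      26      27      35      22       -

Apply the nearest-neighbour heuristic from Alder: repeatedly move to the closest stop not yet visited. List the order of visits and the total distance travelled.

Nearest-neighbour total = 106 km; route Alder → Juniper → Corby → Quarry → Fenby → Oak → Ivy → Alder.

At Alder the remaining stops are Juniper 7, Corby 11, Fenby 12, Quarry 18, Ivy 19, Oak 29; go to Juniper.
At Juniper the remaining stops are Corby 4, Fenby 5, Quarry 11, Oak 22, Ivy 25; go to Corby.
At Corby the remaining stops are Quarry 8, Fenby 9, Oak 18, Ivy 21; go to Quarry.
At Quarry the remaining stops are Fenby 6, Oak 26, Ivy 29; go to Fenby.
At Fenby the remaining stops are Oak 27, Ivy 30; go to Oak.
At Oak the remaining stops are Ivy 35; go to Ivy.
Return Ivy→Alder: 19.
Total = 7 + 4 + 8 + 6 + 27 + 35 + 19 = 106.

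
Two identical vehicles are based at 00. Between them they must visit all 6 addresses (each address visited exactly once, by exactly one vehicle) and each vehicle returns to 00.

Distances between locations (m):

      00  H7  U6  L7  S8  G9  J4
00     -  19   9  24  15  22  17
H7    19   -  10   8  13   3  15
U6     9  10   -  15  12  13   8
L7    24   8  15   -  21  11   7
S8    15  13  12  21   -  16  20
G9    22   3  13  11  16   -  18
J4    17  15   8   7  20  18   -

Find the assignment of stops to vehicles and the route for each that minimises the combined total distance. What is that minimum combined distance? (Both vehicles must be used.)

Check every non-empty split of the stops between the two vehicles; for each half take its own optimal tour:
  {H7} + {U6, L7, S8, G9, J4}: 38 + 66 = 104
  {U6} + {H7, L7, S8, G9, J4}: 18 + 66 = 84
  {H7, U6} + {L7, S8, G9, J4}: 38 + 66 = 104
  {L7} + {H7, U6, S8, G9, J4}: 48 + 66 = 114
  {H7, L7} + {U6, S8, G9, J4}: 51 + 66 = 117
  {U6, L7} + {H7, S8, G9, J4}: 48 + 66 = 114
  … (31 splits in total)
Best: vehicle 1 00 → U6 → 00 = 18; vehicle 2 00 → S8 → H7 → G9 → L7 → J4 → 00 = 66; combined 84.

84 m — the smallest possible combined total.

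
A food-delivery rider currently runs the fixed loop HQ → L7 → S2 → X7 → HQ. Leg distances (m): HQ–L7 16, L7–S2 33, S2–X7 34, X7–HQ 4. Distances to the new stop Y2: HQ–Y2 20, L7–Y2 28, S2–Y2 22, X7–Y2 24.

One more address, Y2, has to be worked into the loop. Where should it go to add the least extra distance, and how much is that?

Insertion cost between consecutive stops i–j is d(i,Y2) + d(Y2,j) − d(i,j):
  between HQ and L7: 20 + 28 − 16 = 32
  between L7 and S2: 28 + 22 − 33 = 17
  between S2 and X7: 22 + 24 − 34 = 12
  between X7 and HQ: 24 + 20 − 4 = 40
Cheapest insertion is between S2 and X7, adding 12.
New total = 87 + 12 = 99.

Minimum extra distance: 12 m, inserting Y2 between S2 and X7.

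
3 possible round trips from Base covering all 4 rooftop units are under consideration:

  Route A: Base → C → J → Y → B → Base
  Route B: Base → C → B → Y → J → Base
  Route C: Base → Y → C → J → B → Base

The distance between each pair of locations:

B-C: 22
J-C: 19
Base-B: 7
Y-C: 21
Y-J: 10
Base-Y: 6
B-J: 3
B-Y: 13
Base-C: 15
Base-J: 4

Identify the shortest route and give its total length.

56 — Route C is the shortest.

Route A: 15 + 19 + 10 + 13 + 7 = 64
Route B: 15 + 22 + 13 + 10 + 4 = 64
Route C: 6 + 21 + 19 + 3 + 7 = 56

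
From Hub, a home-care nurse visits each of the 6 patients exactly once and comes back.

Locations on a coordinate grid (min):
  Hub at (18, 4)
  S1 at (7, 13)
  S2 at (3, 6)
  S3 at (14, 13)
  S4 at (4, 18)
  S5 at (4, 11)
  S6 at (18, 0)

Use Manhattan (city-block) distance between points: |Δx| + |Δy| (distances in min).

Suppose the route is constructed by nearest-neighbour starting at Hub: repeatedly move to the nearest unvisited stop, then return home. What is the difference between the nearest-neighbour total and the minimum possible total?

From Hub: S6=4, S3=13, S2=17, S1=20, S5=21, S4=28 → choose S6 (4).
From S6: S3=17, S2=21, S1=24, S5=25, S4=32 → choose S3 (17).
From S3: S1=7, S5=12, S4=15, S2=18 → choose S1 (7).
From S1: S5=5, S4=8, S2=11 → choose S5 (5).
From S5: S2=6, S4=7 → choose S2 (6).
From S2: S4=13 → choose S4 (13).
NN route Hub → S6 → S3 → S1 → S5 → S2 → S4 → Hub costs 80.
Optimal: Hub → S2 → S5 → S4 → S1 → S3 → S6 → Hub costs 66 (by enumerating all 360 distinct tours).
Excess = 80 − 66 = 14.

14 min longer than the optimal tour.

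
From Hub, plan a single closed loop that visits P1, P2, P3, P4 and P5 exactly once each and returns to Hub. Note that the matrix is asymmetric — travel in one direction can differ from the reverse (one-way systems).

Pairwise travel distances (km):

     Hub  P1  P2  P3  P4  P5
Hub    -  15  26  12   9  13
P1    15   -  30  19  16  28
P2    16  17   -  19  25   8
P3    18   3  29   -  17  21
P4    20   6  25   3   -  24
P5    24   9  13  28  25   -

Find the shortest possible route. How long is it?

Hub-P1-P2-P3-P4-P5-Hub: 15+30+19+17+24+24 = 129
Hub-P1-P2-P3-P5-P4-Hub: 15+30+19+21+25+20 = 130
Hub-P1-P2-P4-P3-P5-Hub: 15+30+25+3+21+24 = 118
Hub-P1-P2-P4-P5-P3-Hub: 15+30+25+24+28+18 = 140
Hub-P1-P2-P5-P3-P4-Hub: 15+30+8+28+17+20 = 118
Hub-P1-P2-P5-P4-P3-Hub: 15+30+8+25+3+18 = 99
Hub-P1-P3-P2-P4-P5-Hub: 15+19+29+25+24+24 = 136
Hub-P1-P3-P2-P5-P4-Hub: 15+19+29+8+25+20 = 116
Hub-P1-P3-P4-P2-P5-Hub: 15+19+17+25+8+24 = 108
Hub-P1-P3-P4-P5-P2-Hub: 15+19+17+24+13+16 = 104
Hub-P1-P3-P5-P2-P4-Hub: 15+19+21+13+25+20 = 113
Hub-P1-P3-P5-P4-P2-Hub: 15+19+21+25+25+16 = 121
Hub-P1-P4-P2-P3-P5-Hub: 15+16+25+19+21+24 = 120
Hub-P1-P4-P2-P5-P3-Hub: 15+16+25+8+28+18 = 110
… (106 more)
Hub-P4-P3-P1-P5-P2-Hub: 9+3+3+28+13+16 = 72  ← best
The minimum is 72.
One optimal route: Hub → P4 → P3 → P1 → P5 → P2 → Hub.

Shortest round trip = 72 km.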